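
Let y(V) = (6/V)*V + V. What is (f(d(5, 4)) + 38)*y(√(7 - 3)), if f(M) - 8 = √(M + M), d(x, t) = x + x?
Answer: 368 + 16*√5 ≈ 403.78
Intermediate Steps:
d(x, t) = 2*x
f(M) = 8 + √2*√M (f(M) = 8 + √(M + M) = 8 + √(2*M) = 8 + √2*√M)
y(V) = 6 + V
(f(d(5, 4)) + 38)*y(√(7 - 3)) = ((8 + √2*√(2*5)) + 38)*(6 + √(7 - 3)) = ((8 + √2*√10) + 38)*(6 + √4) = ((8 + 2*√5) + 38)*(6 + 2) = (46 + 2*√5)*8 = 368 + 16*√5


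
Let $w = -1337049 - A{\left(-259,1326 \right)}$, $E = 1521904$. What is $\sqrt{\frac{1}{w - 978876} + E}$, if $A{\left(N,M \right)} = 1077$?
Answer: $\frac{\sqrt{8170338988066042614}}{2317002} \approx 1233.7$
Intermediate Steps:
$w = -1338126$ ($w = -1337049 - 1077 = -1338126$)
$\sqrt{\frac{1}{w - 978876} + E} = \sqrt{\frac{1}{-1338126 - 978876} + 1521904} = \sqrt{\frac{1}{-2317002} + 1521904} = \sqrt{- \frac{1}{2317002} + 1521904} = \sqrt{\frac{3526254611807}{2317002}} = \frac{\sqrt{8170338988066042614}}{2317002}$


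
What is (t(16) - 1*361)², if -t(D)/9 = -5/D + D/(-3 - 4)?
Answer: 1429822969/12544 ≈ 1.1398e+5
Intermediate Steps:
t(D) = 45/D + 9*D/7 (t(D) = -9*(-5/D + D/(-3 - 4)) = -9*(-5/D + D/(-7)) = -9*(-5/D + D*(-⅐)) = -9*(-5/D - D/7) = 45/D + 9*D/7)
(t(16) - 1*361)² = ((45/16 + (9/7)*16) - 1*361)² = ((45*(1/16) + 144/7) - 361)² = ((45/16 + 144/7) - 361)² = (2619/112 - 361)² = (-37813/112)² = 1429822969/12544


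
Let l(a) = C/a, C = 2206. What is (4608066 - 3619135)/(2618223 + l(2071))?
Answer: 2048076101/5422342039 ≈ 0.37771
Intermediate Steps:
l(a) = 2206/a
(4608066 - 3619135)/(2618223 + l(2071)) = (4608066 - 3619135)/(2618223 + 2206/2071) = 988931/(2618223 + 2206*(1/2071)) = 988931/(2618223 + 2206/2071) = 988931/(5422342039/2071) = 988931*(2071/5422342039) = 2048076101/5422342039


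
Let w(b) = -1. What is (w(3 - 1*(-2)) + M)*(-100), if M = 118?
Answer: -11700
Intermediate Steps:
(w(3 - 1*(-2)) + M)*(-100) = (-1 + 118)*(-100) = 117*(-100) = -11700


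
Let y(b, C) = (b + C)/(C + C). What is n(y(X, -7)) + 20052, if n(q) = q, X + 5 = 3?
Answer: 280737/14 ≈ 20053.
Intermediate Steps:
X = -2 (X = -5 + 3 = -2)
y(b, C) = (C + b)/(2*C) (y(b, C) = (C + b)/((2*C)) = (C + b)*(1/(2*C)) = (C + b)/(2*C))
n(y(X, -7)) + 20052 = (½)*(-7 - 2)/(-7) + 20052 = (½)*(-⅐)*(-9) + 20052 = 9/14 + 20052 = 280737/14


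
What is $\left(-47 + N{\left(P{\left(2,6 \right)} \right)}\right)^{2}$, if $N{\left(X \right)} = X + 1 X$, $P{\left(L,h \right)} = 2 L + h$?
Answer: $729$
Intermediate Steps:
$P{\left(L,h \right)} = h + 2 L$
$N{\left(X \right)} = 2 X$ ($N{\left(X \right)} = X + X = 2 X$)
$\left(-47 + N{\left(P{\left(2,6 \right)} \right)}\right)^{2} = \left(-47 + 2 \left(6 + 2 \cdot 2\right)\right)^{2} = \left(-47 + 2 \left(6 + 4\right)\right)^{2} = \left(-47 + 2 \cdot 10\right)^{2} = \left(-47 + 20\right)^{2} = \left(-27\right)^{2} = 729$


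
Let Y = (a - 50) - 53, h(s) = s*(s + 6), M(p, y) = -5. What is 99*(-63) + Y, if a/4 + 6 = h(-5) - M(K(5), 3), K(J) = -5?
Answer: -6364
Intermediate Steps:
h(s) = s*(6 + s)
a = -24 (a = -24 + 4*(-5*(6 - 5) - 1*(-5)) = -24 + 4*(-5*1 + 5) = -24 + 4*(-5 + 5) = -24 + 4*0 = -24 + 0 = -24)
Y = -127 (Y = (-24 - 50) - 53 = -74 - 53 = -127)
99*(-63) + Y = 99*(-63) - 127 = -6237 - 127 = -6364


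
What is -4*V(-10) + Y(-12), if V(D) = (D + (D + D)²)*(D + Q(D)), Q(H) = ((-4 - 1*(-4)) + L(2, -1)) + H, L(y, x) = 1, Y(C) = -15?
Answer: 29625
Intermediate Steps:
Q(H) = 1 + H (Q(H) = ((-4 - 1*(-4)) + 1) + H = ((-4 + 4) + 1) + H = (0 + 1) + H = 1 + H)
V(D) = (1 + 2*D)*(D + 4*D²) (V(D) = (D + (D + D)²)*(D + (1 + D)) = (D + (2*D)²)*(1 + 2*D) = (D + 4*D²)*(1 + 2*D) = (1 + 2*D)*(D + 4*D²))
-4*V(-10) + Y(-12) = -(-40)*(1 + 6*(-10) + 8*(-10)²) - 15 = -(-40)*(1 - 60 + 8*100) - 15 = -(-40)*(1 - 60 + 800) - 15 = -(-40)*741 - 15 = -4*(-7410) - 15 = 29640 - 15 = 29625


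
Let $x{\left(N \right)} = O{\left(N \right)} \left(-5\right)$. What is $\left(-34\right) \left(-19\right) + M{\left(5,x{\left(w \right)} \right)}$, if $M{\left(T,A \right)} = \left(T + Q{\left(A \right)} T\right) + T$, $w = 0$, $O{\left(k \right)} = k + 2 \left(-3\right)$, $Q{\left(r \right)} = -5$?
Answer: $631$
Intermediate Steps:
$O{\left(k \right)} = -6 + k$ ($O{\left(k \right)} = k - 6 = -6 + k$)
$x{\left(N \right)} = 30 - 5 N$ ($x{\left(N \right)} = \left(-6 + N\right) \left(-5\right) = 30 - 5 N$)
$M{\left(T,A \right)} = - 3 T$ ($M{\left(T,A \right)} = \left(T - 5 T\right) + T = - 4 T + T = - 3 T$)
$\left(-34\right) \left(-19\right) + M{\left(5,x{\left(w \right)} \right)} = \left(-34\right) \left(-19\right) - 15 = 646 - 15 = 631$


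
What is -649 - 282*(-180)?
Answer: 50111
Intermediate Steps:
-649 - 282*(-180) = -649 + 50760 = 50111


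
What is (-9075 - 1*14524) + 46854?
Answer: 23255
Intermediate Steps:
(-9075 - 1*14524) + 46854 = (-9075 - 14524) + 46854 = -23599 + 46854 = 23255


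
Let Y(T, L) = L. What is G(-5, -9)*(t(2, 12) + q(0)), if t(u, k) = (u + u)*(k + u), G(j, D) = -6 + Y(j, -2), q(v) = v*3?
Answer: -448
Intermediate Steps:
q(v) = 3*v
G(j, D) = -8 (G(j, D) = -6 - 2 = -8)
t(u, k) = 2*u*(k + u) (t(u, k) = (2*u)*(k + u) = 2*u*(k + u))
G(-5, -9)*(t(2, 12) + q(0)) = -8*(2*2*(12 + 2) + 3*0) = -8*(2*2*14 + 0) = -8*(56 + 0) = -8*56 = -448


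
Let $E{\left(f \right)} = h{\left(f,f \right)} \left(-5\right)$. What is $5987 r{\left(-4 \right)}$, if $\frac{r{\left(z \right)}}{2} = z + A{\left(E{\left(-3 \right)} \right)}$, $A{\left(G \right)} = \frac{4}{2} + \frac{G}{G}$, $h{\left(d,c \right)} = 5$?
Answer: $-11974$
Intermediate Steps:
$E{\left(f \right)} = -25$ ($E{\left(f \right)} = 5 \left(-5\right) = -25$)
$A{\left(G \right)} = 3$ ($A{\left(G \right)} = 4 \cdot \frac{1}{2} + 1 = 2 + 1 = 3$)
$r{\left(z \right)} = 6 + 2 z$ ($r{\left(z \right)} = 2 \left(z + 3\right) = 2 \left(3 + z\right) = 6 + 2 z$)
$5987 r{\left(-4 \right)} = 5987 \left(6 + 2 \left(-4\right)\right) = 5987 \left(6 - 8\right) = 5987 \left(-2\right) = -11974$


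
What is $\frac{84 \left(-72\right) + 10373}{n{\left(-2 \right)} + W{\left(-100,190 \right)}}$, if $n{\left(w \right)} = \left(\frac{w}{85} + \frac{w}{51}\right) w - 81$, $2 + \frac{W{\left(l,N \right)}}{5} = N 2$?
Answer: $\frac{1102875}{461327} \approx 2.3907$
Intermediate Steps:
$W{\left(l,N \right)} = -10 + 10 N$ ($W{\left(l,N \right)} = -10 + 5 N 2 = -10 + 5 \cdot 2 N = -10 + 10 N$)
$n{\left(w \right)} = -81 + \frac{8 w^{2}}{255}$ ($n{\left(w \right)} = \left(w \frac{1}{85} + w \frac{1}{51}\right) w - 81 = \left(\frac{w}{85} + \frac{w}{51}\right) w - 81 = \frac{8 w}{255} w - 81 = \frac{8 w^{2}}{255} - 81 = -81 + \frac{8 w^{2}}{255}$)
$\frac{84 \left(-72\right) + 10373}{n{\left(-2 \right)} + W{\left(-100,190 \right)}} = \frac{84 \left(-72\right) + 10373}{\left(-81 + \frac{8 \left(-2\right)^{2}}{255}\right) + \left(-10 + 10 \cdot 190\right)} = \frac{-6048 + 10373}{\left(-81 + \frac{8}{255} \cdot 4\right) + \left(-10 + 1900\right)} = \frac{4325}{\left(-81 + \frac{32}{255}\right) + 1890} = \frac{4325}{- \frac{20623}{255} + 1890} = \frac{4325}{\frac{461327}{255}} = 4325 \cdot \frac{255}{461327} = \frac{1102875}{461327}$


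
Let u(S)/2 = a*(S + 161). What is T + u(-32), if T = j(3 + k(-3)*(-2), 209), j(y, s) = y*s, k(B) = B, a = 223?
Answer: 59415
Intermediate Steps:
u(S) = 71806 + 446*S (u(S) = 2*(223*(S + 161)) = 2*(223*(161 + S)) = 2*(35903 + 223*S) = 71806 + 446*S)
j(y, s) = s*y
T = 1881 (T = 209*(3 - 3*(-2)) = 209*(3 + 6) = 209*9 = 1881)
T + u(-32) = 1881 + (71806 + 446*(-32)) = 1881 + (71806 - 14272) = 1881 + 57534 = 59415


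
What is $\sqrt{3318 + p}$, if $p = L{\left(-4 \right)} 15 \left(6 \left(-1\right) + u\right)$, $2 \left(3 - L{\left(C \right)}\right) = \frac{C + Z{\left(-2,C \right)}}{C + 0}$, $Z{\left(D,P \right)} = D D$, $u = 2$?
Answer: $\sqrt{3138} \approx 56.018$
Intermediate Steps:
$Z{\left(D,P \right)} = D^{2}$
$L{\left(C \right)} = 3 - \frac{4 + C}{2 C}$ ($L{\left(C \right)} = 3 - \frac{\left(C + \left(-2\right)^{2}\right) \frac{1}{C + 0}}{2} = 3 - \frac{\left(C + 4\right) \frac{1}{C}}{2} = 3 - \frac{\left(4 + C\right) \frac{1}{C}}{2} = 3 - \frac{\frac{1}{C} \left(4 + C\right)}{2} = 3 - \frac{4 + C}{2 C}$)
$p = -180$ ($p = \left(\frac{5}{2} - \frac{2}{-4}\right) 15 \left(6 \left(-1\right) + 2\right) = \left(\frac{5}{2} - - \frac{1}{2}\right) 15 \left(-6 + 2\right) = \left(\frac{5}{2} + \frac{1}{2}\right) 15 \left(-4\right) = 3 \cdot 15 \left(-4\right) = 45 \left(-4\right) = -180$)
$\sqrt{3318 + p} = \sqrt{3318 - 180} = \sqrt{3138}$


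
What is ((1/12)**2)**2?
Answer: 1/20736 ≈ 4.8225e-5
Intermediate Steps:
((1/12)**2)**2 = (1/144)**2 = 1/20736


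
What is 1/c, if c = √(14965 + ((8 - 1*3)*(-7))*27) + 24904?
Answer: 6226/155048799 - √3505/310097598 ≈ 3.9964e-5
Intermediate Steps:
c = 24904 + 2*√3505 (c = √(14965 + ((8 - 3)*(-7))*27) + 24904 = √(14965 + (5*(-7))*27) + 24904 = √(14965 - 35*27) + 24904 = √(14965 - 945) + 24904 = √14020 + 24904 = 2*√3505 + 24904 = 24904 + 2*√3505 ≈ 25022.)
1/c = 1/(24904 + 2*√3505)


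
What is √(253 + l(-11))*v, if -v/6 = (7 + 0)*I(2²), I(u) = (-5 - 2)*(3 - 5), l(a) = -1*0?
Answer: -588*√253 ≈ -9352.7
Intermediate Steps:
l(a) = 0
I(u) = 14 (I(u) = -7*(-2) = 14)
v = -588 (v = -6*(7 + 0)*14 = -42*14 = -6*98 = -588)
√(253 + l(-11))*v = √(253 + 0)*(-588) = √253*(-588) = -588*√253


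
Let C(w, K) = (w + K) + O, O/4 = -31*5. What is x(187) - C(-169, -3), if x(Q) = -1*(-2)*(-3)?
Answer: 786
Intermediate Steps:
x(Q) = -6 (x(Q) = 2*(-3) = -6)
O = -620 (O = 4*(-31*5) = 4*(-155) = -620)
C(w, K) = -620 + K + w (C(w, K) = (w + K) - 620 = (K + w) - 620 = -620 + K + w)
x(187) - C(-169, -3) = -6 - (-620 - 3 - 169) = -6 - 1*(-792) = -6 + 792 = 786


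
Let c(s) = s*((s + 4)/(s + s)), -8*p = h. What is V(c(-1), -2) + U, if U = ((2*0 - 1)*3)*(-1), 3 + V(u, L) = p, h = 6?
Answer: -¾ ≈ -0.75000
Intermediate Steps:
p = -¾ (p = -⅛*6 = -¾ ≈ -0.75000)
c(s) = 2 + s/2 (c(s) = s*((4 + s)/((2*s))) = s*((4 + s)*(1/(2*s))) = s*((4 + s)/(2*s)) = 2 + s/2)
V(u, L) = -15/4 (V(u, L) = -3 - ¾ = -15/4)
U = 3 (U = ((0 - 1)*3)*(-1) = -1*3*(-1) = -3*(-1) = 3)
V(c(-1), -2) + U = -15/4 + 3 = -¾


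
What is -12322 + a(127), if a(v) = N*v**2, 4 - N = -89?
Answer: 1487675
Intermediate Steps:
N = 93 (N = 4 - 1*(-89) = 4 + 89 = 93)
a(v) = 93*v**2
-12322 + a(127) = -12322 + 93*127**2 = -12322 + 93*16129 = -12322 + 1499997 = 1487675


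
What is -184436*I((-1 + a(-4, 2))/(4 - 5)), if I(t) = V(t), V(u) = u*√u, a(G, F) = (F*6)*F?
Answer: 4242028*I*√23 ≈ 2.0344e+7*I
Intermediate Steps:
a(G, F) = 6*F² (a(G, F) = (6*F)*F = 6*F²)
V(u) = u^(3/2)
I(t) = t^(3/2)
-184436*I((-1 + a(-4, 2))/(4 - 5)) = -184436*(-1 + 6*2²)^(3/2)*(-I) = -184436*(-1 + 6*4)^(3/2)*(-I) = -184436*(-I*(-1 + 24)^(3/2)) = -184436*(-23*I*√23) = -(-4242028)*I*√23 = 4242028*I*√23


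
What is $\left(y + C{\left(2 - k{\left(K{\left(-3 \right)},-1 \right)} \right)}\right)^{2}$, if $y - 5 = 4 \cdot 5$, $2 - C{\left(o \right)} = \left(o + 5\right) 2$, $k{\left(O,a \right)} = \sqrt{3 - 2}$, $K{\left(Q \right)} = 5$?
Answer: $225$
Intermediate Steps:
$k{\left(O,a \right)} = 1$ ($k{\left(O,a \right)} = \sqrt{1} = 1$)
$C{\left(o \right)} = -8 - 2 o$ ($C{\left(o \right)} = 2 - \left(o + 5\right) 2 = 2 - \left(5 + o\right) 2 = 2 - \left(10 + 2 o\right) = -8 - 2 o$)
$y = 25$ ($y = 5 + 4 \cdot 5 = 5 + 20 = 25$)
$\left(y + C{\left(2 - k{\left(K{\left(-3 \right)},-1 \right)} \right)}\right)^{2} = \left(25 - \left(8 + 2 \left(2 - 1\right)\right)\right)^{2} = \left(25 - 10\right)^{2} = 15^{2} = 225$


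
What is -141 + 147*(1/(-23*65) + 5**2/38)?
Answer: -2521671/56810 ≈ -44.388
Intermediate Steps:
-141 + 147*(1/(-23*65) + 5**2/38) = -141 + 147*(-1/23*1/65 + 25*(1/38)) = -141 + 147*(-1/1495 + 25/38) = -141 + 147*(37337/56810) = -141 + 5488539/56810 = -2521671/56810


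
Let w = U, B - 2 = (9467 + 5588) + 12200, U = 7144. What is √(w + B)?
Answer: √34401 ≈ 185.48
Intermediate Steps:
B = 27257 (B = 2 + ((9467 + 5588) + 12200) = 2 + (15055 + 12200) = 2 + 27255 = 27257)
w = 7144
√(w + B) = √(7144 + 27257) = √34401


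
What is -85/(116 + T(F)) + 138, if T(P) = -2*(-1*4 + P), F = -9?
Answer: 19511/142 ≈ 137.40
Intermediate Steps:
T(P) = 8 - 2*P (T(P) = -2*(-4 + P) = 8 - 2*P)
-85/(116 + T(F)) + 138 = -85/(116 + (8 - 2*(-9))) + 138 = -85/(116 + (8 + 18)) + 138 = -85/(116 + 26) + 138 = -85/142 + 138 = 19511/142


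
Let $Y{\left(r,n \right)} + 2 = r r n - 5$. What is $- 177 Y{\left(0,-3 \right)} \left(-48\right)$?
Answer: $-59472$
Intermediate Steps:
$Y{\left(r,n \right)} = -7 + n r^{2}$ ($Y{\left(r,n \right)} = -2 + \left(r r n - 5\right) = -2 + \left(r^{2} n - 5\right) = -2 + \left(n r^{2} - 5\right) = -2 + \left(-5 + n r^{2}\right) = -7 + n r^{2}$)
$- 177 Y{\left(0,-3 \right)} \left(-48\right) = - 177 \left(-7 - 3 \cdot 0^{2}\right) \left(-48\right) = - 177 \left(-7 - 0\right) \left(-48\right) = - 177 \left(-7 + 0\right) \left(-48\right) = \left(-177\right) \left(-7\right) \left(-48\right) = 1239 \left(-48\right) = -59472$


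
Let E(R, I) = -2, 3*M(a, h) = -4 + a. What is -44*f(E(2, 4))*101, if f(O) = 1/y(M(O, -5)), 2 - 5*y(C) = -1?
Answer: -22220/3 ≈ -7406.7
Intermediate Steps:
M(a, h) = -4/3 + a/3 (M(a, h) = (-4 + a)/3 = -4/3 + a/3)
y(C) = ⅗ (y(C) = ⅖ - ⅕*(-1) = ⅖ + ⅕ = ⅗)
f(O) = 5/3 (f(O) = 1/(⅗) = 5/3)
-44*f(E(2, 4))*101 = -44*5/3*101 = -220/3*101 = -22220/3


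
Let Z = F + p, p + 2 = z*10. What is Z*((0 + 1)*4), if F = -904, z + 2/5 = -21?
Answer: -4480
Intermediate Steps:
z = -107/5 (z = -⅖ - 21 = -107/5 ≈ -21.400)
p = -216 (p = -2 - 107/5*10 = -2 - 214 = -216)
Z = -1120 (Z = -904 - 216 = -1120)
Z*((0 + 1)*4) = -1120*(0 + 1)*4 = -1120*4 = -4480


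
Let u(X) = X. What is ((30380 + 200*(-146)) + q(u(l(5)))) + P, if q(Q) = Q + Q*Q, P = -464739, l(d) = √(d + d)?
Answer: -463549 + √10 ≈ -4.6355e+5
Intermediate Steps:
l(d) = √2*√d (l(d) = √(2*d) = √2*√d)
q(Q) = Q + Q²
((30380 + 200*(-146)) + q(u(l(5)))) + P = ((30380 + 200*(-146)) + (√2*√5)*(1 + √2*√5)) - 464739 = ((30380 - 29200) + √10*(1 + √10)) - 464739 = (1180 + √10*(1 + √10)) - 464739 = -463559 + √10*(1 + √10)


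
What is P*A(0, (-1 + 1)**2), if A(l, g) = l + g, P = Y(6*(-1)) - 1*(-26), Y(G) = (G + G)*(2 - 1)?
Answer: 0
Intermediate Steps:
Y(G) = 2*G (Y(G) = (2*G)*1 = 2*G)
P = 14 (P = 2*(6*(-1)) - 1*(-26) = 2*(-6) + 26 = -12 + 26 = 14)
A(l, g) = g + l
P*A(0, (-1 + 1)**2) = 14*((-1 + 1)**2 + 0) = 14*(0**2 + 0) = 14*(0 + 0) = 14*0 = 0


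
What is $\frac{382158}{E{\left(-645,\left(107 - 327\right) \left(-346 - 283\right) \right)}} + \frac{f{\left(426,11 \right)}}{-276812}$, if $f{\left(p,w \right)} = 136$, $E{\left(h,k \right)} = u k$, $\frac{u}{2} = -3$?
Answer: $- \frac{4412451599}{9576311140} \approx -0.46077$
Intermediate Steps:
$u = -6$ ($u = 2 \left(-3\right) = -6$)
$E{\left(h,k \right)} = - 6 k$
$\frac{382158}{E{\left(-645,\left(107 - 327\right) \left(-346 - 283\right) \right)}} + \frac{f{\left(426,11 \right)}}{-276812} = \frac{382158}{\left(-6\right) \left(107 - 327\right) \left(-346 - 283\right)} + \frac{136}{-276812} = \frac{382158}{\left(-6\right) \left(\left(-220\right) \left(-629\right)\right)} + 136 \left(- \frac{1}{276812}\right) = \frac{382158}{\left(-6\right) 138380} - \frac{34}{69203} = \frac{382158}{-830280} - \frac{34}{69203} = 382158 \left(- \frac{1}{830280}\right) - \frac{34}{69203} = - \frac{63693}{138380} - \frac{34}{69203} = - \frac{4412451599}{9576311140}$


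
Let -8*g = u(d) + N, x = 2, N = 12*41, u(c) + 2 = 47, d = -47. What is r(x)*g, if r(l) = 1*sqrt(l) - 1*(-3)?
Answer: -1611/8 - 537*sqrt(2)/8 ≈ -296.30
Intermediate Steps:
u(c) = 45 (u(c) = -2 + 47 = 45)
N = 492
g = -537/8 (g = -(45 + 492)/8 = -1/8*537 = -537/8 ≈ -67.125)
r(l) = 3 + sqrt(l) (r(l) = sqrt(l) + 3 = 3 + sqrt(l))
r(x)*g = (3 + sqrt(2))*(-537/8) = -1611/8 - 537*sqrt(2)/8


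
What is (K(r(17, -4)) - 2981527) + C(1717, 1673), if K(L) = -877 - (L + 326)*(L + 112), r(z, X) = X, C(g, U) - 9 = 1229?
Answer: -3015942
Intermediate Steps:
C(g, U) = 1238 (C(g, U) = 9 + 1229 = 1238)
K(L) = -877 - (112 + L)*(326 + L) (K(L) = -877 - (326 + L)*(112 + L) = -877 - (112 + L)*(326 + L))
(K(r(17, -4)) - 2981527) + C(1717, 1673) = ((-37389 - 1*(-4)² - 438*(-4)) - 2981527) + 1238 = ((-37389 - 1*16 + 1752) - 2981527) + 1238 = ((-37389 - 16 + 1752) - 2981527) + 1238 = (-35653 - 2981527) + 1238 = -3017180 + 1238 = -3015942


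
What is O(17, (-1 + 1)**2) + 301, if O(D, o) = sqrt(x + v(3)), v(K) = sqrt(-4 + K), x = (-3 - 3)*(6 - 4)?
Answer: 301 + sqrt(-12 + I) ≈ 301.14 + 3.4671*I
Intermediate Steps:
x = -12 (x = -6*2 = -12)
O(D, o) = sqrt(-12 + I) (O(D, o) = sqrt(-12 + sqrt(-4 + 3)) = sqrt(-12 + sqrt(-1)) = sqrt(-12 + I))
O(17, (-1 + 1)**2) + 301 = sqrt(-12 + I) + 301 = 301 + sqrt(-12 + I)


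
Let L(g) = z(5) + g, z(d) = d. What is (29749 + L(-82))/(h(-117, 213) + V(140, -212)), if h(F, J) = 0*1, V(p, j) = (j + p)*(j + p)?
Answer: 3709/648 ≈ 5.7238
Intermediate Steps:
V(p, j) = (j + p)**2
L(g) = 5 + g
h(F, J) = 0
(29749 + L(-82))/(h(-117, 213) + V(140, -212)) = (29749 + (5 - 82))/(0 + (-212 + 140)**2) = (29749 - 77)/(0 + (-72)**2) = 29672/(0 + 5184) = 29672/5184 = 29672*(1/5184) = 3709/648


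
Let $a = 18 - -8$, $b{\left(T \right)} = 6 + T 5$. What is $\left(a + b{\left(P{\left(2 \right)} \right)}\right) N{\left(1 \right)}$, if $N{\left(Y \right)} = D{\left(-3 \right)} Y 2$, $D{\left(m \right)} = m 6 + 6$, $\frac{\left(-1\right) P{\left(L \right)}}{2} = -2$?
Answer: $-1248$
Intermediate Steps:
$P{\left(L \right)} = 4$ ($P{\left(L \right)} = \left(-2\right) \left(-2\right) = 4$)
$b{\left(T \right)} = 6 + 5 T$
$D{\left(m \right)} = 6 + 6 m$ ($D{\left(m \right)} = 6 m + 6 = 6 + 6 m$)
$N{\left(Y \right)} = - 24 Y$ ($N{\left(Y \right)} = \left(6 + 6 \left(-3\right)\right) Y 2 = \left(6 - 18\right) Y 2 = - 12 Y 2 = - 24 Y$)
$a = 26$ ($a = 18 + 8 = 26$)
$\left(a + b{\left(P{\left(2 \right)} \right)}\right) N{\left(1 \right)} = \left(26 + \left(6 + 5 \cdot 4\right)\right) \left(\left(-24\right) 1\right) = \left(26 + \left(6 + 20\right)\right) \left(-24\right) = \left(26 + 26\right) \left(-24\right) = 52 \left(-24\right) = -1248$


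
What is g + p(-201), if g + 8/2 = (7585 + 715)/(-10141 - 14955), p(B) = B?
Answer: -1288245/6274 ≈ -205.33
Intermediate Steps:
g = -27171/6274 (g = -4 + (7585 + 715)/(-10141 - 14955) = -4 + 8300/(-25096) = -4 + 8300*(-1/25096) = -4 - 2075/6274 = -27171/6274 ≈ -4.3307)
g + p(-201) = -27171/6274 - 201 = -1288245/6274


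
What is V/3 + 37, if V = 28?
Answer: 139/3 ≈ 46.333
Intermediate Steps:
V/3 + 37 = 28/3 + 37 = 139/3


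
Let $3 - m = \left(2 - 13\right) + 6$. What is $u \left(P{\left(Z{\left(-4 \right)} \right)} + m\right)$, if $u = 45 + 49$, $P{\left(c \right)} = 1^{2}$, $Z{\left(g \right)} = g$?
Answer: $846$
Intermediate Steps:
$m = 8$ ($m = 3 - \left(\left(2 - 13\right) + 6\right) = 3 - \left(-11 + 6\right) = 3 - -5 = 3 + 5 = 8$)
$P{\left(c \right)} = 1$
$u = 94$
$u \left(P{\left(Z{\left(-4 \right)} \right)} + m\right) = 94 \left(1 + 8\right) = 94 \cdot 9 = 846$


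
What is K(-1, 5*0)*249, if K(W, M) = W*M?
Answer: 0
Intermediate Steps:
K(W, M) = M*W
K(-1, 5*0)*249 = ((5*0)*(-1))*249 = (0*(-1))*249 = 0*249 = 0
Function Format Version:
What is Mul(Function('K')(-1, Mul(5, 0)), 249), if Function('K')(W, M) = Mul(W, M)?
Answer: 0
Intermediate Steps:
Function('K')(W, M) = Mul(M, W)
Mul(Function('K')(-1, Mul(5, 0)), 249) = Mul(Mul(Mul(5, 0), -1), 249) = Mul(Mul(0, -1), 249) = Mul(0, 249) = 0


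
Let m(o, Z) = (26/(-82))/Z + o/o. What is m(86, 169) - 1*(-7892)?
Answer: 4206968/533 ≈ 7893.0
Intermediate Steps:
m(o, Z) = 1 - 13/(41*Z) (m(o, Z) = (26*(-1/82))/Z + 1 = -13/(41*Z) + 1 = 1 - 13/(41*Z))
m(86, 169) - 1*(-7892) = (-13/41 + 169)/169 - 1*(-7892) = (1/169)*(6916/41) + 7892 = 532/533 + 7892 = 4206968/533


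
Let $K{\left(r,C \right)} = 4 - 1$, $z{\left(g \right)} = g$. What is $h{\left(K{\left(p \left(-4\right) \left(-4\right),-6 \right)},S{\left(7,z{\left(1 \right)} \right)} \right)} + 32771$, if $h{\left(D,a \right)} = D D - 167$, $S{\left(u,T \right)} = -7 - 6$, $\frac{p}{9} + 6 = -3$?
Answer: $32613$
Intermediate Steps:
$p = -81$ ($p = -54 + 9 \left(-3\right) = -54 - 27 = -81$)
$S{\left(u,T \right)} = -13$
$K{\left(r,C \right)} = 3$
$h{\left(D,a \right)} = -167 + D^{2}$ ($h{\left(D,a \right)} = D^{2} - 167 = -167 + D^{2}$)
$h{\left(K{\left(p \left(-4\right) \left(-4\right),-6 \right)},S{\left(7,z{\left(1 \right)} \right)} \right)} + 32771 = \left(-167 + 3^{2}\right) + 32771 = \left(-167 + 9\right) + 32771 = -158 + 32771 = 32613$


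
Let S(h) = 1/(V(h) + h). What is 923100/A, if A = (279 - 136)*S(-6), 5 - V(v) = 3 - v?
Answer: -9231000/143 ≈ -64552.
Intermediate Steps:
V(v) = 2 + v (V(v) = 5 - (3 - v) = 5 + (-3 + v) = 2 + v)
S(h) = 1/(2 + 2*h) (S(h) = 1/((2 + h) + h) = 1/(2 + 2*h))
A = -143/10 (A = (279 - 136)*(1/(2*(1 - 6))) = 143*((1/2)/(-5)) = 143*((1/2)*(-1/5)) = 143*(-1/10) = -143/10 ≈ -14.300)
923100/A = 923100/(-143/10) = 923100*(-10/143) = -9231000/143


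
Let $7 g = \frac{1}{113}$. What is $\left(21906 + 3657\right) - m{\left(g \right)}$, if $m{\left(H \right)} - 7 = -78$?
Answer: $25634$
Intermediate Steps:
$g = \frac{1}{791}$ ($g = \frac{1}{7 \cdot 113} = \frac{1}{7} \cdot \frac{1}{113} = \frac{1}{791} \approx 0.0012642$)
$m{\left(H \right)} = -71$ ($m{\left(H \right)} = 7 - 78 = -71$)
$\left(21906 + 3657\right) - m{\left(g \right)} = \left(21906 + 3657\right) - -71 = 25563 + 71 = 25634$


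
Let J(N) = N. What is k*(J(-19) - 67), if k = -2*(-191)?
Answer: -32852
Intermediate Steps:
k = 382
k*(J(-19) - 67) = 382*(-19 - 67) = 382*(-86) = -32852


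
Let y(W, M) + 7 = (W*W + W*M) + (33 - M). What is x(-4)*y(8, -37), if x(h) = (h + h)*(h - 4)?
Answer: -10816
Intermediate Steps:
x(h) = 2*h*(-4 + h) (x(h) = (2*h)*(-4 + h) = 2*h*(-4 + h))
y(W, M) = 26 + W**2 - M + M*W (y(W, M) = -7 + ((W*W + W*M) + (33 - M)) = -7 + ((W**2 + M*W) + (33 - M)) = -7 + (33 + W**2 - M + M*W) = 26 + W**2 - M + M*W)
x(-4)*y(8, -37) = (2*(-4)*(-4 - 4))*(26 + 8**2 - 1*(-37) - 37*8) = (2*(-4)*(-8))*(26 + 64 + 37 - 296) = 64*(-169) = -10816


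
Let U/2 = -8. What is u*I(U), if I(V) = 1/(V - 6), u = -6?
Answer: 3/11 ≈ 0.27273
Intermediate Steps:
U = -16 (U = 2*(-8) = -16)
I(V) = 1/(-6 + V)
u*I(U) = -6/(-6 - 16) = -6/(-22) = -6*(-1/22) = 3/11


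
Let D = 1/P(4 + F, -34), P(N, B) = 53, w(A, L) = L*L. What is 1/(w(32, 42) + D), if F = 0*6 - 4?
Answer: 53/93493 ≈ 0.00056689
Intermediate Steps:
w(A, L) = L**2
F = -4 (F = 0 - 4 = -4)
D = 1/53 ≈ 0.018868
1/(w(32, 42) + D) = 1/(42**2 + 1/53) = 1/(1764 + 1/53) = 1/(93493/53) = 53/93493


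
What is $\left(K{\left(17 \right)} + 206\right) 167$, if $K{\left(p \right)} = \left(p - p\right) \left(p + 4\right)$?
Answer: $34402$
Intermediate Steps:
$K{\left(p \right)} = 0$ ($K{\left(p \right)} = 0 \left(4 + p\right) = 0$)
$\left(K{\left(17 \right)} + 206\right) 167 = \left(0 + 206\right) 167 = 206 \cdot 167 = 34402$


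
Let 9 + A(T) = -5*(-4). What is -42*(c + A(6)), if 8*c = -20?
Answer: -357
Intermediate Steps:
c = -5/2 (c = (1/8)*(-20) = -5/2 ≈ -2.5000)
A(T) = 11 (A(T) = -9 - 5*(-4) = -9 + 20 = 11)
-42*(c + A(6)) = -42*(-5/2 + 11) = -42*17/2 = -357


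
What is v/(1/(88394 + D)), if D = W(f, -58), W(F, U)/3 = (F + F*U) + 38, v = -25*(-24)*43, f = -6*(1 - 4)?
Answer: 2204094000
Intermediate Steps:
f = 18 (f = -6*(-3) = 18)
v = 25800 (v = 600*43 = 25800)
W(F, U) = 114 + 3*F + 3*F*U (W(F, U) = 3*((F + F*U) + 38) = 3*(38 + F + F*U) = 114 + 3*F + 3*F*U)
D = -2964 (D = 114 + 3*18 + 3*18*(-58) = 114 + 54 - 3132 = -2964)
v/(1/(88394 + D)) = 25800/(1/(88394 - 2964)) = 25800/(1/85430) = 25800*85430 = 2204094000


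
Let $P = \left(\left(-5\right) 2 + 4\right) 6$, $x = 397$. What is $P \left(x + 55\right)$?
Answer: $-16272$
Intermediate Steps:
$P = -36$ ($P = \left(-10 + 4\right) 6 = \left(-6\right) 6 = -36$)
$P \left(x + 55\right) = - 36 \left(397 + 55\right) = \left(-36\right) 452 = -16272$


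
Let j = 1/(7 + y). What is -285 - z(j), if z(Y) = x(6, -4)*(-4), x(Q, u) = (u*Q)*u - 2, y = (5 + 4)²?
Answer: 91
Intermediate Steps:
y = 81 (y = 9² = 81)
j = 1/88 (j = 1/(7 + 81) = 1/88 ≈ 0.011364)
x(Q, u) = -2 + Q*u² (x(Q, u) = (Q*u)*u - 2 = Q*u² - 2 = -2 + Q*u²)
z(Y) = -376 (z(Y) = (-2 + 6*(-4)²)*(-4) = (-2 + 6*16)*(-4) = (-2 + 96)*(-4) = 94*(-4) = -376)
-285 - z(j) = -285 - 1*(-376) = -285 + 376 = 91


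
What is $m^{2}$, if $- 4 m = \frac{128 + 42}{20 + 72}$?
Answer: $\frac{7225}{33856} \approx 0.2134$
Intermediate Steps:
$m = - \frac{85}{184}$ ($m = - \frac{\left(128 + 42\right) \frac{1}{20 + 72}}{4} = - \frac{170 \cdot \frac{1}{92}}{4} = \left(- \frac{1}{4}\right) \frac{85}{46} = - \frac{85}{184} \approx -0.46196$)
$m^{2} = \left(- \frac{85}{184}\right)^{2} = \frac{7225}{33856}$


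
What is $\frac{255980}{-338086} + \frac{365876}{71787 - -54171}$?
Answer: $\frac{3266243732}{1520879871} \approx 2.1476$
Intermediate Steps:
$\frac{255980}{-338086} + \frac{365876}{71787 - -54171} = 255980 \left(- \frac{1}{338086}\right) + \frac{365876}{71787 + 54171} = - \frac{127990}{169043} + \frac{365876}{125958} = - \frac{127990}{169043} + 365876 \cdot \frac{1}{125958} = - \frac{127990}{169043} + \frac{26134}{8997} = \frac{3266243732}{1520879871}$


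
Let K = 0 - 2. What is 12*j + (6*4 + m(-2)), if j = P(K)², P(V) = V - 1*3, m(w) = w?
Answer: 322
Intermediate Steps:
K = -2
P(V) = -3 + V (P(V) = V - 3 = -3 + V)
j = 25 (j = (-3 - 2)² = (-5)² = 25)
12*j + (6*4 + m(-2)) = 12*25 + (6*4 - 2) = 300 + (24 - 2) = 300 + 22 = 322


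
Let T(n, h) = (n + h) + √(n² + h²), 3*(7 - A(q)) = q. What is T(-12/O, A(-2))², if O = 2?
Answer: (5 + √853)²/9 ≈ 130.01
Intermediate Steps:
A(q) = 7 - q/3
T(n, h) = h + n + √(h² + n²) (T(n, h) = (h + n) + √(h² + n²) = h + n + √(h² + n²))
T(-12/O, A(-2))² = ((7 - ⅓*(-2)) - 12/2 + √((7 - ⅓*(-2))² + (-12/2)²))² = ((7 + ⅔) - 12*½ + √((7 + ⅔)² + (-12*½)²))² = (23/3 - 6 + √((23/3)² + (-6)²))² = (23/3 - 6 + √(529/9 + 36))² = (23/3 - 6 + √(853/9))² = (23/3 - 6 + √853/3)² = (5/3 + √853/3)²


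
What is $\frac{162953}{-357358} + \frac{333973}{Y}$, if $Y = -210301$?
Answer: $- \frac{153617102187}{75152744758} \approx -2.0441$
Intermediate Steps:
$\frac{162953}{-357358} + \frac{333973}{Y} = \frac{162953}{-357358} + \frac{333973}{-210301} = 162953 \left(- \frac{1}{357358}\right) + 333973 \left(- \frac{1}{210301}\right) = - \frac{162953}{357358} - \frac{333973}{210301} = - \frac{153617102187}{75152744758}$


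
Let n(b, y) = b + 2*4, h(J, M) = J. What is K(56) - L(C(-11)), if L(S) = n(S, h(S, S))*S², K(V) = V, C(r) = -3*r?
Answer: -44593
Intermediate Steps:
n(b, y) = 8 + b (n(b, y) = b + 8 = 8 + b)
L(S) = S²*(8 + S) (L(S) = (8 + S)*S² = S²*(8 + S))
K(56) - L(C(-11)) = 56 - (-3*(-11))²*(8 - 3*(-11)) = 56 - 33²*(8 + 33) = 56 - 1089*41 = 56 - 1*44649 = 56 - 44649 = -44593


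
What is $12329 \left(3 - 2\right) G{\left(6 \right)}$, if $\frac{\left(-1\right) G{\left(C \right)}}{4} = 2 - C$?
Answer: $197264$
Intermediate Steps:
$G{\left(C \right)} = -8 + 4 C$ ($G{\left(C \right)} = - 4 \left(2 - C\right) = -8 + 4 C$)
$12329 \left(3 - 2\right) G{\left(6 \right)} = 12329 \left(3 - 2\right) \left(-8 + 4 \cdot 6\right) = 12329 \cdot 1 \left(-8 + 24\right) = 12329 \cdot 1 \cdot 16 = 12329 \cdot 16 = 197264$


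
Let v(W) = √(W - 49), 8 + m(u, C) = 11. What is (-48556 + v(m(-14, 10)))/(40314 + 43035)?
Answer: -48556/83349 + I*√46/83349 ≈ -0.58256 + 8.1373e-5*I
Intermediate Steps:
m(u, C) = 3 (m(u, C) = -8 + 11 = 3)
v(W) = √(-49 + W)
(-48556 + v(m(-14, 10)))/(40314 + 43035) = (-48556 + √(-49 + 3))/(40314 + 43035) = (-48556 + √(-46))/83349 = (-48556 + I*√46)*(1/83349) = -48556/83349 + I*√46/83349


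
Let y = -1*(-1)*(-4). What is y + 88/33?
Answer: -4/3 ≈ -1.3333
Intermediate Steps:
y = -4 (y = 1*(-4) = -4)
y + 88/33 = -4 + 88/33 = -4 + (1/33)*88 = -4 + 8/3 = -4/3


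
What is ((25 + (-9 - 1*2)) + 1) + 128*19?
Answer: 2447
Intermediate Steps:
((25 + (-9 - 1*2)) + 1) + 128*19 = ((25 + (-9 - 2)) + 1) + 2432 = ((25 - 11) + 1) + 2432 = (14 + 1) + 2432 = 15 + 2432 = 2447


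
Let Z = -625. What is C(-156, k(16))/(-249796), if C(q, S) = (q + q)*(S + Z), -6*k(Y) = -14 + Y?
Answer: -48776/62449 ≈ -0.78105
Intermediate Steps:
k(Y) = 7/3 - Y/6 (k(Y) = -(-14 + Y)/6 = 7/3 - Y/6)
C(q, S) = 2*q*(-625 + S) (C(q, S) = (q + q)*(S - 625) = (2*q)*(-625 + S) = 2*q*(-625 + S))
C(-156, k(16))/(-249796) = (2*(-156)*(-625 + (7/3 - 1/6*16)))/(-249796) = (2*(-156)*(-625 + (7/3 - 8/3)))*(-1/249796) = (2*(-156)*(-625 - 1/3))*(-1/249796) = (2*(-156)*(-1876/3))*(-1/249796) = 195104*(-1/249796) = -48776/62449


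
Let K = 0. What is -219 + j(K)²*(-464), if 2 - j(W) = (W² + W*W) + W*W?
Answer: -2075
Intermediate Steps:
j(W) = 2 - 3*W² (j(W) = 2 - ((W² + W*W) + W*W) = 2 - ((W² + W²) + W²) = 2 - (2*W² + W²) = 2 - 3*W²)
-219 + j(K)²*(-464) = -219 + (2 - 3*0²)²*(-464) = -219 + (2 - 3*0)²*(-464) = -219 + (2 + 0)²*(-464) = -219 + 2²*(-464) = -219 + 4*(-464) = -219 - 1856 = -2075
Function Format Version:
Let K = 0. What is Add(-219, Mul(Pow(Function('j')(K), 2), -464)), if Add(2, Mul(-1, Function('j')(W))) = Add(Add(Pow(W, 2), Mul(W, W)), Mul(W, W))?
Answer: -2075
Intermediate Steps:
Function('j')(W) = Add(2, Mul(-3, Pow(W, 2))) (Function('j')(W) = Add(2, Mul(-1, Add(Add(Pow(W, 2), Mul(W, W)), Mul(W, W)))) = Add(2, Mul(-1, Add(Add(Pow(W, 2), Pow(W, 2)), Pow(W, 2)))) = Add(2, Mul(-1, Add(Mul(2, Pow(W, 2)), Pow(W, 2)))) = Add(2, Mul(-1, Mul(3, Pow(W, 2)))) = Add(2, Mul(-3, Pow(W, 2))))
Add(-219, Mul(Pow(Function('j')(K), 2), -464)) = Add(-219, Mul(Pow(Add(2, Mul(-3, Pow(0, 2))), 2), -464)) = Add(-219, Mul(Pow(Add(2, Mul(-3, 0)), 2), -464)) = Add(-219, Mul(Pow(Add(2, 0), 2), -464)) = Add(-219, Mul(Pow(2, 2), -464)) = Add(-219, Mul(4, -464)) = Add(-219, -1856) = -2075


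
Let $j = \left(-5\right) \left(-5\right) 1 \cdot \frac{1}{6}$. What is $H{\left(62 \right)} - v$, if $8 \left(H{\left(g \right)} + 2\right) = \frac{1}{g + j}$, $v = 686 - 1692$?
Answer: $\frac{1594355}{1588} \approx 1004.0$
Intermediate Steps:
$j = \frac{25}{6}$ ($j = 25 \cdot 1 \cdot \frac{1}{6} = 25 \cdot \frac{1}{6} = \frac{25}{6} \approx 4.1667$)
$v = -1006$ ($v = 686 - 1692 = -1006$)
$H{\left(g \right)} = -2 + \frac{1}{8 \left(\frac{25}{6} + g\right)}$ ($H{\left(g \right)} = -2 + \frac{1}{8 \left(g + \frac{25}{6}\right)} = -2 + \frac{1}{8 \left(\frac{25}{6} + g\right)}$)
$H{\left(62 \right)} - v = \frac{-197 - 2976}{4 \left(25 + 6 \cdot 62\right)} - -1006 = \frac{-197 - 2976}{4 \left(25 + 372\right)} + 1006 = \frac{1}{4} \cdot \frac{1}{397} \left(-3173\right) + 1006 = - \frac{3173}{1588} + 1006 = \frac{1594355}{1588}$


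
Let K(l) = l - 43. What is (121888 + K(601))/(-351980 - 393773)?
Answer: -122446/745753 ≈ -0.16419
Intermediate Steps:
K(l) = -43 + l
(121888 + K(601))/(-351980 - 393773) = (121888 + (-43 + 601))/(-351980 - 393773) = (121888 + 558)/(-745753) = 122446*(-1/745753) = -122446/745753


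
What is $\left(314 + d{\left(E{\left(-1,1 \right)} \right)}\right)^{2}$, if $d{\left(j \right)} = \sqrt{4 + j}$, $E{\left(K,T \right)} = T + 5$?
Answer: $\left(314 + \sqrt{10}\right)^{2} \approx 1.0059 \cdot 10^{5}$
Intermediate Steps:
$E{\left(K,T \right)} = 5 + T$
$\left(314 + d{\left(E{\left(-1,1 \right)} \right)}\right)^{2} = \left(314 + \sqrt{4 + \left(5 + 1\right)}\right)^{2} = \left(314 + \sqrt{4 + 6}\right)^{2} = \left(314 + \sqrt{10}\right)^{2}$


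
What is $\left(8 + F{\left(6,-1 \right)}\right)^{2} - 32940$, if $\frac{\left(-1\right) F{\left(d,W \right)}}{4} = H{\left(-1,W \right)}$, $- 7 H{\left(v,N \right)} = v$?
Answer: $- \frac{1611356}{49} \approx -32885.0$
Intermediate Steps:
$H{\left(v,N \right)} = - \frac{v}{7}$
$F{\left(d,W \right)} = - \frac{4}{7}$ ($F{\left(d,W \right)} = - 4 \left(\left(- \frac{1}{7}\right) \left(-1\right)\right) = \left(-4\right) \frac{1}{7} = - \frac{4}{7}$)
$\left(8 + F{\left(6,-1 \right)}\right)^{2} - 32940 = \left(8 - \frac{4}{7}\right)^{2} - 32940 = \left(\frac{52}{7}\right)^{2} - 32940 = \frac{2704}{49} - 32940 = - \frac{1611356}{49}$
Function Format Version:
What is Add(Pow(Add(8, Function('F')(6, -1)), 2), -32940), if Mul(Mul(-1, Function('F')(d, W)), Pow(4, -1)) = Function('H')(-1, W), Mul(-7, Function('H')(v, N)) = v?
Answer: Rational(-1611356, 49) ≈ -32885.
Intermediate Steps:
Function('H')(v, N) = Mul(Rational(-1, 7), v)
Function('F')(d, W) = Rational(-4, 7) (Function('F')(d, W) = Mul(-4, Mul(Rational(-1, 7), -1)) = Mul(-4, Rational(1, 7)) = Rational(-4, 7))
Add(Pow(Add(8, Function('F')(6, -1)), 2), -32940) = Add(Pow(Add(8, Rational(-4, 7)), 2), -32940) = Add(Pow(Rational(52, 7), 2), -32940) = Add(Rational(2704, 49), -32940) = Rational(-1611356, 49)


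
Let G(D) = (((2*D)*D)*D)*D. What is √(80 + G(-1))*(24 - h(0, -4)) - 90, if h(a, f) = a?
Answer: -90 + 24*√82 ≈ 127.33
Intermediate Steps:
G(D) = 2*D⁴ (G(D) = ((2*D²)*D)*D = (2*D³)*D = 2*D⁴)
√(80 + G(-1))*(24 - h(0, -4)) - 90 = √(80 + 2*(-1)⁴)*(24 - 1*0) - 90 = √(80 + 2*1)*(24 + 0) - 90 = √(80 + 2)*24 - 90 = √82*24 - 90 = 24*√82 - 90 = -90 + 24*√82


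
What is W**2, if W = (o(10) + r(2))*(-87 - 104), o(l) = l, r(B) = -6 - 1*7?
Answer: 328329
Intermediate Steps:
r(B) = -13 (r(B) = -6 - 7 = -13)
W = 573 (W = (10 - 13)*(-87 - 104) = -3*(-191) = 573)
W**2 = 573**2 = 328329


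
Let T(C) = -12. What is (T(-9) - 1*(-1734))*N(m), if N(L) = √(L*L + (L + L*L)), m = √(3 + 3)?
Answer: 1722*6^(¼)*√(1 + 2*√6) ≈ 6545.8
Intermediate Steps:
m = √6 ≈ 2.4495
N(L) = √(L + 2*L²) (N(L) = √(L² + (L + L²)) = √(L + 2*L²))
(T(-9) - 1*(-1734))*N(m) = (-12 - 1*(-1734))*√(√6*(1 + 2*√6)) = (-12 + 1734)*(6^(¼)*√(1 + 2*√6)) = 1722*(6^(¼)*√(1 + 2*√6)) = 1722*6^(¼)*√(1 + 2*√6)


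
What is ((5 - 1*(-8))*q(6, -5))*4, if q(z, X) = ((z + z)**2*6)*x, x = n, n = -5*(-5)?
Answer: 1123200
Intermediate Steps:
n = 25
x = 25
q(z, X) = 600*z**2 (q(z, X) = ((z + z)**2*6)*25 = ((2*z)**2*6)*25 = ((4*z**2)*6)*25 = (24*z**2)*25 = 600*z**2)
((5 - 1*(-8))*q(6, -5))*4 = ((5 - 1*(-8))*(600*6**2))*4 = ((5 + 8)*(600*36))*4 = (13*21600)*4 = 280800*4 = 1123200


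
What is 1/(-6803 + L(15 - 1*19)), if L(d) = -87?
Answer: -1/6890 ≈ -0.00014514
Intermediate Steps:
1/(-6803 + L(15 - 1*19)) = 1/(-6803 - 87) = 1/(-6890) = -1/6890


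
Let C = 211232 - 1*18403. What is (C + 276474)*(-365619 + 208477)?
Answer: -73747212026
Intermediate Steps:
C = 192829 (C = 211232 - 18403 = 192829)
(C + 276474)*(-365619 + 208477) = (192829 + 276474)*(-365619 + 208477) = 469303*(-157142) = -73747212026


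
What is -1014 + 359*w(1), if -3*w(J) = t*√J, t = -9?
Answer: 63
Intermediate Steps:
w(J) = 3*√J (w(J) = -(-3)*√J = 3*√J)
-1014 + 359*w(1) = -1014 + 359*(3*√1) = -1014 + 359*(3*1) = -1014 + 359*3 = -1014 + 1077 = 63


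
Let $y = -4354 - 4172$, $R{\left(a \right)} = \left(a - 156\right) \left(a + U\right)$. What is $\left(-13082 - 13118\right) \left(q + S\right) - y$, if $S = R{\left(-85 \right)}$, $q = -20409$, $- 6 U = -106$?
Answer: $\frac{328704578}{3} \approx 1.0957 \cdot 10^{8}$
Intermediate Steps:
$U = \frac{53}{3}$ ($U = \left(- \frac{1}{6}\right) \left(-106\right) = \frac{53}{3} \approx 17.667$)
$R{\left(a \right)} = \left(-156 + a\right) \left(\frac{53}{3} + a\right)$ ($R{\left(a \right)} = \left(a - 156\right) \left(a + \frac{53}{3}\right) = \left(-156 + a\right) \left(\frac{53}{3} + a\right)$)
$y = -8526$ ($y = -4354 - 4172 = -8526$)
$S = \frac{48682}{3}$ ($S = -2756 + \left(-85\right)^{2} - - \frac{35275}{3} = -2756 + 7225 + \frac{35275}{3} = \frac{48682}{3} \approx 16227.0$)
$\left(-13082 - 13118\right) \left(q + S\right) - y = \left(-13082 - 13118\right) \left(-20409 + \frac{48682}{3}\right) - -8526 = \left(-26200\right) \left(- \frac{12545}{3}\right) + 8526 = \frac{328679000}{3} + 8526 = \frac{328704578}{3}$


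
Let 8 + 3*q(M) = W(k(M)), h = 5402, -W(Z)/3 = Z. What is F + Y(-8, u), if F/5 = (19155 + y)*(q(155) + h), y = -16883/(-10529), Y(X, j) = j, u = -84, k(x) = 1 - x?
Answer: 16801597184092/31587 ≈ 5.3191e+8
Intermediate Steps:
W(Z) = -3*Z
y = 16883/10529 (y = -16883*(-1/10529) = 16883/10529 ≈ 1.6035)
q(M) = -11/3 + M (q(M) = -8/3 + (-3*(1 - M))/3 = -8/3 + (-3 + 3*M)/3 = -8/3 + (-1 + M) = -11/3 + M)
F = 16801599837400/31587 (F = 5*((19155 + 16883/10529)*((-11/3 + 155) + 5402)) = 5*(201699878*(454/3 + 5402)/10529) = 5*((201699878/10529)*(16660/3)) = 5*(3360319967480/31587) = 16801599837400/31587 ≈ 5.3191e+8)
F + Y(-8, u) = 16801599837400/31587 - 84 = 16801597184092/31587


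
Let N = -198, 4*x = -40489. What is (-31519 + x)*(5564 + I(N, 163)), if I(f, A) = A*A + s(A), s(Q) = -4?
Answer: -5351566885/4 ≈ -1.3379e+9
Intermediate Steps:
x = -40489/4 (x = (¼)*(-40489) = -40489/4 ≈ -10122.)
I(f, A) = -4 + A² (I(f, A) = A*A - 4 = A² - 4 = -4 + A²)
(-31519 + x)*(5564 + I(N, 163)) = (-31519 - 40489/4)*(5564 + (-4 + 163²)) = -166565*(5564 + (-4 + 26569))/4 = -166565*(5564 + 26565)/4 = -166565/4*32129 = -5351566885/4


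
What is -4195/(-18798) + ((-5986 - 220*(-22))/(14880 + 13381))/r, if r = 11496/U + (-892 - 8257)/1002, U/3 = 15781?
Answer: 17002430767886471/74662288601565990 ≈ 0.22772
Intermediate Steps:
U = 47343 (U = 3*15781 = 47343)
r = -140540705/15812562 (r = 11496/47343 + (-892 - 8257)/1002 = 11496*(1/47343) - 9149*1/1002 = 3832/15781 - 9149/1002 = -140540705/15812562 ≈ -8.8879)
-4195/(-18798) + ((-5986 - 220*(-22))/(14880 + 13381))/r = -4195/(-18798) + ((-5986 - 220*(-22))/(14880 + 13381))/(-140540705/15812562) = -4195*(-1/18798) + ((-5986 + 4840)/28261)*(-15812562/140540705) = 4195/18798 - 1146*1/28261*(-15812562/140540705) = 4195/18798 - 1146/28261*(-15812562/140540705) = 4195/18798 + 18121196052/3971820864005 = 17002430767886471/74662288601565990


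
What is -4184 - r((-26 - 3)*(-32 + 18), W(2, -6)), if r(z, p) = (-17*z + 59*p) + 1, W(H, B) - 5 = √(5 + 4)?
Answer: 2245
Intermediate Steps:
W(H, B) = 8 (W(H, B) = 5 + √(5 + 4) = 5 + √9 = 5 + 3 = 8)
r(z, p) = 1 - 17*z + 59*p
-4184 - r((-26 - 3)*(-32 + 18), W(2, -6)) = -4184 - (1 - 17*(-26 - 3)*(-32 + 18) + 59*8) = -4184 - (1 - (-493)*(-14) + 472) = -4184 - (1 - 17*406 + 472) = -4184 - (1 - 6902 + 472) = -4184 - 1*(-6429) = -4184 + 6429 = 2245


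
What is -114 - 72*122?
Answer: -8898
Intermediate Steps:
-114 - 72*122 = -114 - 8784 = -8898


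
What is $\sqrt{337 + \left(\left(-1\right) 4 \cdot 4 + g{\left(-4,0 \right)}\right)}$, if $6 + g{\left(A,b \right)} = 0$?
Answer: $3 \sqrt{35} \approx 17.748$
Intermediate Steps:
$g{\left(A,b \right)} = -6$ ($g{\left(A,b \right)} = -6 + 0 = -6$)
$\sqrt{337 + \left(\left(-1\right) 4 \cdot 4 + g{\left(-4,0 \right)}\right)} = \sqrt{337 + \left(\left(-1\right) 4 \cdot 4 - 6\right)} = \sqrt{337 - 22} = \sqrt{315} = 3 \sqrt{35}$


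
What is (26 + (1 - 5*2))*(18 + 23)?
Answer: 697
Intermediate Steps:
(26 + (1 - 5*2))*(18 + 23) = (26 + (1 - 10))*41 = (26 - 9)*41 = 17*41 = 697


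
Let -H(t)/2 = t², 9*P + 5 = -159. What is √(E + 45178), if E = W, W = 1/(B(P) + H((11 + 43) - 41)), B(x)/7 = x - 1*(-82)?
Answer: 23*√5084533/244 ≈ 212.55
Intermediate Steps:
P = -164/9 (P = -5/9 + (⅑)*(-159) = -5/9 - 53/3 = -164/9 ≈ -18.222)
B(x) = 574 + 7*x (B(x) = 7*(x - 1*(-82)) = 7*(x + 82) = 7*(82 + x) = 574 + 7*x)
H(t) = -2*t²
W = 9/976 (W = 1/((574 + 7*(-164/9)) - 2*((11 + 43) - 41)²) = 1/((574 - 1148/9) - 2*(54 - 41)²) = 1/(4018/9 - 2*13²) = 1/(4018/9 - 2*169) = 1/(4018/9 - 338) = 1/(976/9) = 9/976 ≈ 0.0092213)
E = 9/976 ≈ 0.0092213
√(E + 45178) = √(9/976 + 45178) = √(44093737/976) = 23*√5084533/244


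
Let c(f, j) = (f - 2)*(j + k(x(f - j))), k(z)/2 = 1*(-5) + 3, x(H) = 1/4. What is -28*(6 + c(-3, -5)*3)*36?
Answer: -142128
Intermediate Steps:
x(H) = ¼
k(z) = -4 (k(z) = 2*(1*(-5) + 3) = 2*(-5 + 3) = 2*(-2) = -4)
c(f, j) = (-4 + j)*(-2 + f) (c(f, j) = (f - 2)*(j - 4) = (-2 + f)*(-4 + j) = (-4 + j)*(-2 + f))
-28*(6 + c(-3, -5)*3)*36 = -28*(6 + (8 - 4*(-3) - 2*(-5) - 3*(-5))*3)*36 = -28*(6 + (8 + 12 + 10 + 15)*3)*36 = -28*(6 + 45*3)*36 = -28*(6 + 135)*36 = -28*141*36 = -3948*36 = -142128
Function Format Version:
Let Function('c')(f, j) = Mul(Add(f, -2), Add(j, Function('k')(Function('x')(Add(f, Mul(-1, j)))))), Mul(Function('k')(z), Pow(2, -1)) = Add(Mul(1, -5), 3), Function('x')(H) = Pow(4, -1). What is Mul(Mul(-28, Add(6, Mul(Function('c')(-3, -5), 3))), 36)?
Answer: -142128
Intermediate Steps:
Function('x')(H) = Rational(1, 4)
Function('k')(z) = -4 (Function('k')(z) = Mul(2, Add(Mul(1, -5), 3)) = Mul(2, Add(-5, 3)) = Mul(2, -2) = -4)
Function('c')(f, j) = Mul(Add(-4, j), Add(-2, f)) (Function('c')(f, j) = Mul(Add(f, -2), Add(j, -4)) = Mul(Add(-2, f), Add(-4, j)) = Mul(Add(-4, j), Add(-2, f)))
Mul(Mul(-28, Add(6, Mul(Function('c')(-3, -5), 3))), 36) = Mul(Mul(-28, Add(6, Mul(Add(8, Mul(-4, -3), Mul(-2, -5), Mul(-3, -5)), 3))), 36) = Mul(Mul(-28, Add(6, Mul(Add(8, 12, 10, 15), 3))), 36) = Mul(Mul(-28, Add(6, Mul(45, 3))), 36) = Mul(Mul(-28, Add(6, 135)), 36) = Mul(Mul(-28, 141), 36) = Mul(-3948, 36) = -142128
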